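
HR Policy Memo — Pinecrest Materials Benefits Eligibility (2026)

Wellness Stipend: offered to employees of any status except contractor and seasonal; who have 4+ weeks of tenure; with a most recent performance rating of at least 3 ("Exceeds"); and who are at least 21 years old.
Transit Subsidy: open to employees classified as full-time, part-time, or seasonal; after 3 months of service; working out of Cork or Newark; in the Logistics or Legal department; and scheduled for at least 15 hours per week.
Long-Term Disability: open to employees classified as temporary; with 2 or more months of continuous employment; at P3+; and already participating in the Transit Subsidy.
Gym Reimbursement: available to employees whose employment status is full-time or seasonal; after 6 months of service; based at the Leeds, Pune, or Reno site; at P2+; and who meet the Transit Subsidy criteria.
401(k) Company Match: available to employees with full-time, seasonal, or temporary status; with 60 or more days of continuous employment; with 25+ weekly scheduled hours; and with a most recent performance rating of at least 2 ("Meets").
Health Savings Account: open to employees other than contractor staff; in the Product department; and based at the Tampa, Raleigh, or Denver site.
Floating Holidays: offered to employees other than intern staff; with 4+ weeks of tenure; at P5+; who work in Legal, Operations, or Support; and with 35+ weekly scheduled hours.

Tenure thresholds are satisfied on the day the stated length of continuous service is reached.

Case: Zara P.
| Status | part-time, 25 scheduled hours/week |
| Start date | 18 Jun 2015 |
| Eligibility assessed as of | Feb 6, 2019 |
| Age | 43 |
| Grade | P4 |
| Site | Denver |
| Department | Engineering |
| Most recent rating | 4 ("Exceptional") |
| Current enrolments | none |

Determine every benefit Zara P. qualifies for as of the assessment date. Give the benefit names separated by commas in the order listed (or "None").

Wellness Stipend

Service from 18 Jun 2015 to Feb 6, 2019: 1329 days.
Wellness Stipend — status part-time ✓ (not excluded); service 1329 days ≥ 4 weeks (≈28 days) ✓; rating 4 ≥ 3 ✓; age 43 ≥ 21 ✓ → eligible.
Transit Subsidy — status part-time ✓; service 1329 days ≥ 3 months (≈90 days) ✓; site Denver ✗ (not Cork or Newark) → not eligible.
Long-Term Disability — status part-time ✗ (requires temporary) → not eligible.
Gym Reimbursement — status part-time ✗ (requires full-time or seasonal) → not eligible.
401(k) Company Match — status part-time ✗ (requires full-time, seasonal, or temporary) → not eligible.
Health Savings Account — status part-time ✓ (not excluded); dept Engineering ✗ → not eligible.
Floating Holidays — status part-time ✓ (not excluded); service 1329 days ≥ 4 weeks (≈28 days) ✓; grade P4 < P5 ✗ → not eligible.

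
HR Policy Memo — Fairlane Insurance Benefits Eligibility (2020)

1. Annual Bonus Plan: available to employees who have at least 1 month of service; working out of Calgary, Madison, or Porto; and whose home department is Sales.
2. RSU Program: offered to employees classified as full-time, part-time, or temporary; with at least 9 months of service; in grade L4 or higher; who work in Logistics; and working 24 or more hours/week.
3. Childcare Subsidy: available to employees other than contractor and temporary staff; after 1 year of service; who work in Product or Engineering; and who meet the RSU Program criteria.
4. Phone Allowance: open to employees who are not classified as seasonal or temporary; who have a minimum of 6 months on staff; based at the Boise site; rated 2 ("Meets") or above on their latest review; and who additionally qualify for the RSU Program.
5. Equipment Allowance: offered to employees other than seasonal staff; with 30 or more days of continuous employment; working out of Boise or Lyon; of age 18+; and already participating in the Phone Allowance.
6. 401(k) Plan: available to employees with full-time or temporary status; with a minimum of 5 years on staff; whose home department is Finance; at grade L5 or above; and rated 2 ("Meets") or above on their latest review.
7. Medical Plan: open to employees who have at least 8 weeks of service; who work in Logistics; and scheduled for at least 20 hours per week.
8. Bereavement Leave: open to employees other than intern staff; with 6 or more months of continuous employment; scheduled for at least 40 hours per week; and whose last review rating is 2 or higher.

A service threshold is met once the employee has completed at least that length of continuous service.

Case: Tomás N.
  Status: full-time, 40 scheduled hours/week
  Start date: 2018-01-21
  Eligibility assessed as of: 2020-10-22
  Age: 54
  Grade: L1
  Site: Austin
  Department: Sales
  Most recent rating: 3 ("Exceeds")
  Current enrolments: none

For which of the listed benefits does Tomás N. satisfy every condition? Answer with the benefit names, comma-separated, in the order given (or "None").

Service from 2018-01-21 to 2020-10-22: 1005 days.
Annual Bonus Plan — service 1005 days ≥ 1 month (≈30 days) ✓; site Austin ✗ (not Calgary, Madison, or Porto) → not eligible.
RSU Program — status full-time ✓; service 1005 days ≥ 9 months (≈270 days) ✓; grade L1 < L4 ✗ → not eligible.
Childcare Subsidy — status full-time ✓ (not excluded); service 1005 days ≥ 1 year (≈365 days) ✓; dept Sales ✗ → not eligible.
Phone Allowance — status full-time ✓ (not excluded); service 1005 days ≥ 6 months (≈180 days) ✓; site Austin ✗ (not Boise) → not eligible.
Equipment Allowance — status full-time ✓ (not excluded); service 1005 days ≥ 30 days ✓; site Austin ✗ (not Boise or Lyon) → not eligible.
401(k) Plan — status full-time ✓; service 1005 days < 5 years (≈1825 days) ✗ → not eligible.
Medical Plan — service 1005 days ≥ 8 weeks (≈56 days) ✓; dept Sales ✗ → not eligible.
Bereavement Leave — status full-time ✓ (not excluded); service 1005 days ≥ 6 months (≈180 days) ✓; 40 hrs/wk ≥ 40 ✓; rating 3 ≥ 2 ✓ → eligible.

Bereavement Leave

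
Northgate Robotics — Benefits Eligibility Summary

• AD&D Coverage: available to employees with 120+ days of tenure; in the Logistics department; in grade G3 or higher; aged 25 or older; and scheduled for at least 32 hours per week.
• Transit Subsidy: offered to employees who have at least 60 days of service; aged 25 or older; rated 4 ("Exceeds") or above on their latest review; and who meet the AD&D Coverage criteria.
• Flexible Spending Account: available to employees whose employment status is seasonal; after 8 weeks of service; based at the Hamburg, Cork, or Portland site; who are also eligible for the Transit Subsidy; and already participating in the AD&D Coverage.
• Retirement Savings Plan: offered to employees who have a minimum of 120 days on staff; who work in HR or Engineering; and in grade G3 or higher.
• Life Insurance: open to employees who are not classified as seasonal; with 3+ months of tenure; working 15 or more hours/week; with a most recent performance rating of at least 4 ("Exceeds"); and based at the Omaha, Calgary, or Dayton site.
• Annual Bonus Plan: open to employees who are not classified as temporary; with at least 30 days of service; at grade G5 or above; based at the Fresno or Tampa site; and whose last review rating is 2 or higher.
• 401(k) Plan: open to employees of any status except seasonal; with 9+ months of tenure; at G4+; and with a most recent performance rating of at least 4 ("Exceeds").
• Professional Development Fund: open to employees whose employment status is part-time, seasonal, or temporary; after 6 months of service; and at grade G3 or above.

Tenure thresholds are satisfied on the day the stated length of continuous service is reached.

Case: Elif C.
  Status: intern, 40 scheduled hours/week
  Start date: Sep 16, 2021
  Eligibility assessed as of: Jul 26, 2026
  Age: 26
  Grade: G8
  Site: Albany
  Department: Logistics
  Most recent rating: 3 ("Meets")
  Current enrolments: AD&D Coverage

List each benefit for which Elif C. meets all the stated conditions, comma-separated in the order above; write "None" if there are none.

Service from Sep 16, 2021 to Jul 26, 2026: 1774 days.
AD&D Coverage — service 1774 days ≥ 120 days ✓; dept Logistics ✓; grade G8 ≥ G3 ✓; age 26 ≥ 25 ✓; 40 hrs/wk ≥ 32 ✓ → eligible.
Transit Subsidy — service 1774 days ≥ 60 days ✓; age 26 ≥ 25 ✓; rating 3 < 4 ✗ → not eligible.
Flexible Spending Account — status intern ✗ (requires seasonal) → not eligible.
Retirement Savings Plan — service 1774 days ≥ 120 days ✓; dept Logistics ✗ → not eligible.
Life Insurance — status intern ✓ (not excluded); service 1774 days ≥ 3 months (≈90 days) ✓; 40 hrs/wk ≥ 15 ✓; rating 3 < 4 ✗ → not eligible.
Annual Bonus Plan — status intern ✓ (not excluded); service 1774 days ≥ 30 days ✓; grade G8 ≥ G5 ✓; site Albany ✗ (not Fresno or Tampa) → not eligible.
401(k) Plan — status intern ✓ (not excluded); service 1774 days ≥ 9 months (≈270 days) ✓; grade G8 ≥ G4 ✓; rating 3 < 4 ✗ → not eligible.
Professional Development Fund — status intern ✗ (requires part-time, seasonal, or temporary) → not eligible.

AD&D Coverage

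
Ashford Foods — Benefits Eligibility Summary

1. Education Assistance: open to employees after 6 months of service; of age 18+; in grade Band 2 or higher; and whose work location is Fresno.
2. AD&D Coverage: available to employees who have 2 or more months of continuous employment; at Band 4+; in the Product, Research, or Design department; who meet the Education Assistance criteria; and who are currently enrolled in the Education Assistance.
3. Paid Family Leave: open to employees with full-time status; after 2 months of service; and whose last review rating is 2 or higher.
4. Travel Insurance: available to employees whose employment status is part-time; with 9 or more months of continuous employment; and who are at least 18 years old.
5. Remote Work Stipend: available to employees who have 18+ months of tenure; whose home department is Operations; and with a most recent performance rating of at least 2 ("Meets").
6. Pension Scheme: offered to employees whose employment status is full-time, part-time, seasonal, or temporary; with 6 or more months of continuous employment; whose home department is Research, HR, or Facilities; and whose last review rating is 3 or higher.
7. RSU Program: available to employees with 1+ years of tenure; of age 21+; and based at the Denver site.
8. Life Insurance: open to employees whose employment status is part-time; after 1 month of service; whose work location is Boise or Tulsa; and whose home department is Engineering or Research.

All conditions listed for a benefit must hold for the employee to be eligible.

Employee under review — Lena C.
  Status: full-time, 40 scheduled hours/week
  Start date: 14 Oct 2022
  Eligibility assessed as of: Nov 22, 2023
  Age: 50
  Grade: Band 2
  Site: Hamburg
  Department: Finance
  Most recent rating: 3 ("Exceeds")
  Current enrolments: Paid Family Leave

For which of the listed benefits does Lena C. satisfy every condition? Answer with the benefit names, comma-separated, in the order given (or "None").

Service from 14 Oct 2022 to Nov 22, 2023: 404 days.
Education Assistance — service 404 days ≥ 6 months (≈180 days) ✓; age 50 ≥ 18 ✓; grade Band 2 ≥ Band 2 ✓; site Hamburg ✗ (not Fresno) → not eligible.
AD&D Coverage — service 404 days ≥ 2 months (≈60 days) ✓; grade Band 2 < Band 4 ✗ → not eligible.
Paid Family Leave — status full-time ✓; service 404 days ≥ 2 months (≈60 days) ✓; rating 3 ≥ 2 ✓ → eligible.
Travel Insurance — status full-time ✗ (requires part-time) → not eligible.
Remote Work Stipend — service 404 days < 18 months (≈540 days) ✗ → not eligible.
Pension Scheme — status full-time ✓; service 404 days ≥ 6 months (≈180 days) ✓; dept Finance ✗ → not eligible.
RSU Program — service 404 days ≥ 1 year (≈365 days) ✓; age 50 ≥ 21 ✓; site Hamburg ✗ (not Denver) → not eligible.
Life Insurance — status full-time ✗ (requires part-time) → not eligible.

Paid Family Leave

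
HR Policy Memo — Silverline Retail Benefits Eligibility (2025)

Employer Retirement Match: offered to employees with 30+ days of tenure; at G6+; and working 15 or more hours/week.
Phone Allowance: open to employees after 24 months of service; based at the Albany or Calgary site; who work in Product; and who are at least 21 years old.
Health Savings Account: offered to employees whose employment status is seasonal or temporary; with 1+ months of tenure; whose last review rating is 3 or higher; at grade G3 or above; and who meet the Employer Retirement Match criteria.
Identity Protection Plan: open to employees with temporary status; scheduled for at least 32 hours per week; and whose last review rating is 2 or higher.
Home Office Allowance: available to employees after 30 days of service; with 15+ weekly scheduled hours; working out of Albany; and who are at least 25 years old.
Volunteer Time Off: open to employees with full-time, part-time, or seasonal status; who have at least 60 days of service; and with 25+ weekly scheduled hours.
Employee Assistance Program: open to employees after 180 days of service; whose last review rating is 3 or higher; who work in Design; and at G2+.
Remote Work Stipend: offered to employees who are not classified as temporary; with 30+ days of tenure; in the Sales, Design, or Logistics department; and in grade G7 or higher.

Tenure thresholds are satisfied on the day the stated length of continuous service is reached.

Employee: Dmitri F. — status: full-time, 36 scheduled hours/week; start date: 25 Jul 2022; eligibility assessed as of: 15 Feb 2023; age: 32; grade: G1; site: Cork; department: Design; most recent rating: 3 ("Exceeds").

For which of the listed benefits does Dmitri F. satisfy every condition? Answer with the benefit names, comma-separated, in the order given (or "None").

Service from 25 Jul 2022 to 15 Feb 2023: 205 days.
Employer Retirement Match — service 205 days ≥ 30 days ✓; grade G1 < G6 ✗ → not eligible.
Phone Allowance — service 205 days < 24 months (≈720 days) ✗ → not eligible.
Health Savings Account — status full-time ✗ (requires seasonal or temporary) → not eligible.
Identity Protection Plan — status full-time ✗ (requires temporary) → not eligible.
Home Office Allowance — service 205 days ≥ 30 days ✓; 36 hrs/wk ≥ 15 ✓; site Cork ✗ (not Albany) → not eligible.
Volunteer Time Off — status full-time ✓; service 205 days ≥ 60 days ✓; 36 hrs/wk ≥ 25 ✓ → eligible.
Employee Assistance Program — service 205 days ≥ 180 days ✓; rating 3 ≥ 3 ✓; dept Design ✓; grade G1 < G2 ✗ → not eligible.
Remote Work Stipend — status full-time ✓ (not excluded); service 205 days ≥ 30 days ✓; dept Design ✓; grade G1 < G7 ✗ → not eligible.

Volunteer Time Off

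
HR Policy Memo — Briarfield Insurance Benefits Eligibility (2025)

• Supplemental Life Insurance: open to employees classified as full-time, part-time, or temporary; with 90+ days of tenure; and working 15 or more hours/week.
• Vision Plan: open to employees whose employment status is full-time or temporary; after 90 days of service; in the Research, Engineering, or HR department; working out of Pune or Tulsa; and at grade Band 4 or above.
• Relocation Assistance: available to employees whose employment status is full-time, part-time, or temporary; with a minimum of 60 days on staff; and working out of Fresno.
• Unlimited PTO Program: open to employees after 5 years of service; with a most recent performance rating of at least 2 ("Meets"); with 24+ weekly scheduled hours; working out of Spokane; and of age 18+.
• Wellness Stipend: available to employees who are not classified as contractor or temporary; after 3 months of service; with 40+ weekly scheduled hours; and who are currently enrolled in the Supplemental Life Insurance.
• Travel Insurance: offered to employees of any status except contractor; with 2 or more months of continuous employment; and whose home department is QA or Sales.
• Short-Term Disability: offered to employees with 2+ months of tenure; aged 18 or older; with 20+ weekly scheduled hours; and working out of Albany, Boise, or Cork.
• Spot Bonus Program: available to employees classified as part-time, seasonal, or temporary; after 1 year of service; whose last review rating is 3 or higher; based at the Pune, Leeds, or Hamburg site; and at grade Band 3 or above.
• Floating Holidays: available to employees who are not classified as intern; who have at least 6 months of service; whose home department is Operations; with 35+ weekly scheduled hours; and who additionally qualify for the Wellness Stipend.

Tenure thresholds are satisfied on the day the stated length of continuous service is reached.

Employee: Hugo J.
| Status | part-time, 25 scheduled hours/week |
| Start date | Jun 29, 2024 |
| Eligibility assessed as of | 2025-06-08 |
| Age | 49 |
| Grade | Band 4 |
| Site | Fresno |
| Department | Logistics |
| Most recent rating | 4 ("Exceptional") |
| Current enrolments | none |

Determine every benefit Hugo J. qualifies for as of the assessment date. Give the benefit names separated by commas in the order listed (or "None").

Supplemental Life Insurance, Relocation Assistance

Service from Jun 29, 2024 to 2025-06-08: 344 days.
Supplemental Life Insurance — status part-time ✓; service 344 days ≥ 90 days ✓; 25 hrs/wk ≥ 15 ✓ → eligible.
Vision Plan — status part-time ✗ (requires full-time or temporary) → not eligible.
Relocation Assistance — status part-time ✓; service 344 days ≥ 60 days ✓; site Fresno ✓ → eligible.
Unlimited PTO Program — service 344 days < 5 years (≈1825 days) ✗ → not eligible.
Wellness Stipend — status part-time ✓ (not excluded); service 344 days ≥ 3 months (≈90 days) ✓; 25 hrs/wk < 40 ✗ → not eligible.
Travel Insurance — status part-time ✓ (not excluded); service 344 days ≥ 2 months (≈60 days) ✓; dept Logistics ✗ → not eligible.
Short-Term Disability — service 344 days ≥ 2 months (≈60 days) ✓; age 49 ≥ 18 ✓; 25 hrs/wk ≥ 20 ✓; site Fresno ✗ (not Albany, Boise, or Cork) → not eligible.
Spot Bonus Program — status part-time ✓; service 344 days < 1 year (≈365 days) ✗ → not eligible.
Floating Holidays — status part-time ✓ (not excluded); service 344 days ≥ 6 months (≈180 days) ✓; dept Logistics ✗ → not eligible.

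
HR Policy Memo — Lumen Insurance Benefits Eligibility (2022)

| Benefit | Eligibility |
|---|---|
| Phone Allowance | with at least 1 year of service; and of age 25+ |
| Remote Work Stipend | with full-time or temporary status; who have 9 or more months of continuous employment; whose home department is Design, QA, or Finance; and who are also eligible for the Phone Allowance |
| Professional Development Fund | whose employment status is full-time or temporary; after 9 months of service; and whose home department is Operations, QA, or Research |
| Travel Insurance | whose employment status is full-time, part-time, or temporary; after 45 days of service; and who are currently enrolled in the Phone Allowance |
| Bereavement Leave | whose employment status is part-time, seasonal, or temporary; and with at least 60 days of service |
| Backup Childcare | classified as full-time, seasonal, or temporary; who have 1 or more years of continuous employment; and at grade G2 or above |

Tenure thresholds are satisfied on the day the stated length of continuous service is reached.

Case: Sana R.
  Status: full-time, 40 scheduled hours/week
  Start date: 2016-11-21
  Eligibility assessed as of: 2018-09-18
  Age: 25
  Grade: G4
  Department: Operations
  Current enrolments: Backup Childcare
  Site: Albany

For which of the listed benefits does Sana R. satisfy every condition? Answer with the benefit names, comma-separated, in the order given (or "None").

Phone Allowance, Professional Development Fund, Backup Childcare

Service from 2016-11-21 to 2018-09-18: 666 days.
Phone Allowance — service 666 days ≥ 1 year (≈365 days) ✓; age 25 ≥ 25 ✓ → eligible.
Remote Work Stipend — status full-time ✓; service 666 days ≥ 9 months (≈270 days) ✓; dept Operations ✗ → not eligible.
Professional Development Fund — status full-time ✓; service 666 days ≥ 9 months (≈270 days) ✓; dept Operations ✓ → eligible.
Travel Insurance — status full-time ✓; service 666 days ≥ 45 days ✓; not enrolled in Phone Allowance ✗ → not eligible.
Bereavement Leave — status full-time ✗ (requires part-time, seasonal, or temporary) → not eligible.
Backup Childcare — status full-time ✓; service 666 days ≥ 1 year (≈365 days) ✓; grade G4 ≥ G2 ✓ → eligible.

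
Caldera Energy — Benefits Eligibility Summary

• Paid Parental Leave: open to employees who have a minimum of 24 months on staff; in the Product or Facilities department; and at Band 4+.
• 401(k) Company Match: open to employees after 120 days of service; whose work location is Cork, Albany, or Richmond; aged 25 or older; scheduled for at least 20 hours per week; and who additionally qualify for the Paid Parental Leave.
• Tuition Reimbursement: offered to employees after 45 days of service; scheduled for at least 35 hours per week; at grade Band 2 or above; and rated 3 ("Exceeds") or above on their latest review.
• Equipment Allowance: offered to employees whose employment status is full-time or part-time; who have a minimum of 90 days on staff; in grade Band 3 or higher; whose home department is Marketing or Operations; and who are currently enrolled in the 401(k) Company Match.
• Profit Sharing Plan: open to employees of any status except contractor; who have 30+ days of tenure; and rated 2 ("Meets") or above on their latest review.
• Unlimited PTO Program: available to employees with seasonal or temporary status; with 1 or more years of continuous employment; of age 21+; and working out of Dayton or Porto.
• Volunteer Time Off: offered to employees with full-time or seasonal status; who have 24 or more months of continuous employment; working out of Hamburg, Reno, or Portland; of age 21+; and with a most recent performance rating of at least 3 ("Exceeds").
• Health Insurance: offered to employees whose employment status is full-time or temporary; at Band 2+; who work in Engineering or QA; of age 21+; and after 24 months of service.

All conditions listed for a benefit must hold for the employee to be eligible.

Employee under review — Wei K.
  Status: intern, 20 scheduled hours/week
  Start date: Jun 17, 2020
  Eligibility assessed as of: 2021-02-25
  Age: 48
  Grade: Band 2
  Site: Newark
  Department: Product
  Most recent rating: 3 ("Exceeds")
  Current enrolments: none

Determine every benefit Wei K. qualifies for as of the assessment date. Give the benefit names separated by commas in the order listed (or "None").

Service from Jun 17, 2020 to 2021-02-25: 253 days.
Paid Parental Leave — service 253 days < 24 months (≈720 days) ✗ → not eligible.
401(k) Company Match — service 253 days ≥ 120 days ✓; site Newark ✗ (not Cork, Albany, or Richmond) → not eligible.
Tuition Reimbursement — service 253 days ≥ 45 days ✓; 20 hrs/wk < 35 ✗ → not eligible.
Equipment Allowance — status intern ✗ (requires full-time or part-time) → not eligible.
Profit Sharing Plan — status intern ✓ (not excluded); service 253 days ≥ 30 days ✓; rating 3 ≥ 2 ✓ → eligible.
Unlimited PTO Program — status intern ✗ (requires seasonal or temporary) → not eligible.
Volunteer Time Off — status intern ✗ (requires full-time or seasonal) → not eligible.
Health Insurance — status intern ✗ (requires full-time or temporary) → not eligible.

Profit Sharing Plan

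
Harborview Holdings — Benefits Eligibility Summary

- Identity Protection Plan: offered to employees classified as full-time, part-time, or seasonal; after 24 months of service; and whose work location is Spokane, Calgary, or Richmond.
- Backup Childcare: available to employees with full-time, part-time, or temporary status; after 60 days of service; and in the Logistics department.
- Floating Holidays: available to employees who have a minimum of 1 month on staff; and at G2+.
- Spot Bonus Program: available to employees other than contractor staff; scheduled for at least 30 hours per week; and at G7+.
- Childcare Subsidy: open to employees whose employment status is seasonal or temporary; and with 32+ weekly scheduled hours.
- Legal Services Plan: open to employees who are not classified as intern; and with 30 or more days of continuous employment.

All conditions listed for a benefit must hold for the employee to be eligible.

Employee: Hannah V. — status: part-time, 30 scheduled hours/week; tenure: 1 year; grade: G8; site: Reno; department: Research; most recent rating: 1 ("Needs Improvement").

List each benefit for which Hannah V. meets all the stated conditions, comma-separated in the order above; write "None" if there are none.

Floating Holidays, Spot Bonus Program, Legal Services Plan

Identity Protection Plan — status part-time ✓; service 1 year < 24 months (≈720 days) ✗ → not eligible.
Backup Childcare — status part-time ✓; service 1 year ≥ 60 days ✓; dept Research ✗ → not eligible.
Floating Holidays — service 1 year ≥ 1 month (≈30 days) ✓; grade G8 ≥ G2 ✓ → eligible.
Spot Bonus Program — status part-time ✓ (not excluded); 30 hrs/wk ≥ 30 ✓; grade G8 ≥ G7 ✓ → eligible.
Childcare Subsidy — status part-time ✗ (requires seasonal or temporary) → not eligible.
Legal Services Plan — status part-time ✓ (not excluded); service 1 year ≥ 30 days ✓ → eligible.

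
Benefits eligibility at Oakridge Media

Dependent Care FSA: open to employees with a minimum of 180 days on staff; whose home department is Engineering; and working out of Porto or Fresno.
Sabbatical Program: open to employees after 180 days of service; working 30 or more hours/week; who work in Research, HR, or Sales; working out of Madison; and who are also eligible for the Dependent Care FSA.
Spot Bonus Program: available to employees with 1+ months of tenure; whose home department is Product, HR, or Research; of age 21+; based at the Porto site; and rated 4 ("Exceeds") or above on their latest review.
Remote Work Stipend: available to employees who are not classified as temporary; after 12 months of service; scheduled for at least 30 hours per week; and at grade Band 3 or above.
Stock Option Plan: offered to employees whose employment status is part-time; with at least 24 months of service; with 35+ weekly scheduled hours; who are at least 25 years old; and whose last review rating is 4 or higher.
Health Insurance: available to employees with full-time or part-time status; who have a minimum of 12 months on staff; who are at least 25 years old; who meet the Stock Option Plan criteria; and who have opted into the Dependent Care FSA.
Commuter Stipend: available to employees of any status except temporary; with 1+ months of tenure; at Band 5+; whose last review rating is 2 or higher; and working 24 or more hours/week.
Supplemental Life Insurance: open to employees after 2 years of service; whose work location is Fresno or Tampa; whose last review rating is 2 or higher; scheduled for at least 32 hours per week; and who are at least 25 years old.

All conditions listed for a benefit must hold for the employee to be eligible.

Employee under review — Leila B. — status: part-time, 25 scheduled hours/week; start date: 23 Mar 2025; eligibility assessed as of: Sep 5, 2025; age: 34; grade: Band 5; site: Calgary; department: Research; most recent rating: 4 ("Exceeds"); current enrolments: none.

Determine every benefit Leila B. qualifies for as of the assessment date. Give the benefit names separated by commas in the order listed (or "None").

Commuter Stipend

Service from 23 Mar 2025 to Sep 5, 2025: 166 days.
Dependent Care FSA — service 166 days < 180 days ✗ → not eligible.
Sabbatical Program — service 166 days < 180 days ✗ → not eligible.
Spot Bonus Program — service 166 days ≥ 1 month (≈30 days) ✓; dept Research ✓; age 34 ≥ 21 ✓; site Calgary ✗ (not Porto) → not eligible.
Remote Work Stipend — status part-time ✓ (not excluded); service 166 days < 12 months (≈360 days) ✗ → not eligible.
Stock Option Plan — status part-time ✓; service 166 days < 24 months (≈720 days) ✗ → not eligible.
Health Insurance — status part-time ✓; service 166 days < 12 months (≈360 days) ✗ → not eligible.
Commuter Stipend — status part-time ✓ (not excluded); service 166 days ≥ 1 month (≈30 days) ✓; grade Band 5 ≥ Band 5 ✓; rating 4 ≥ 2 ✓; 25 hrs/wk ≥ 24 ✓ → eligible.
Supplemental Life Insurance — service 166 days < 2 years (≈730 days) ✗ → not eligible.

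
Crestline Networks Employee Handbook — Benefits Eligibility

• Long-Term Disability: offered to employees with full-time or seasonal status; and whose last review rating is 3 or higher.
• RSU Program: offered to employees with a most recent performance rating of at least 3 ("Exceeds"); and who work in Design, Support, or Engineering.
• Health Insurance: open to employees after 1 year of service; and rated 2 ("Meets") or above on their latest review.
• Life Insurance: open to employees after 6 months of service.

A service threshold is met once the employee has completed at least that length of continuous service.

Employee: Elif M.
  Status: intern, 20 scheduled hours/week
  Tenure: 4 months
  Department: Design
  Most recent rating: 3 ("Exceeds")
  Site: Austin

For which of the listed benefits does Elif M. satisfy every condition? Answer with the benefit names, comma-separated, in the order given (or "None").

RSU Program

Long-Term Disability — status intern ✗ (requires full-time or seasonal) → not eligible.
RSU Program — rating 3 ≥ 3 ✓; dept Design ✓ → eligible.
Health Insurance — service 4 months < 1 year (≈365 days) ✗ → not eligible.
Life Insurance — service 4 months < 6 months ✗ → not eligible.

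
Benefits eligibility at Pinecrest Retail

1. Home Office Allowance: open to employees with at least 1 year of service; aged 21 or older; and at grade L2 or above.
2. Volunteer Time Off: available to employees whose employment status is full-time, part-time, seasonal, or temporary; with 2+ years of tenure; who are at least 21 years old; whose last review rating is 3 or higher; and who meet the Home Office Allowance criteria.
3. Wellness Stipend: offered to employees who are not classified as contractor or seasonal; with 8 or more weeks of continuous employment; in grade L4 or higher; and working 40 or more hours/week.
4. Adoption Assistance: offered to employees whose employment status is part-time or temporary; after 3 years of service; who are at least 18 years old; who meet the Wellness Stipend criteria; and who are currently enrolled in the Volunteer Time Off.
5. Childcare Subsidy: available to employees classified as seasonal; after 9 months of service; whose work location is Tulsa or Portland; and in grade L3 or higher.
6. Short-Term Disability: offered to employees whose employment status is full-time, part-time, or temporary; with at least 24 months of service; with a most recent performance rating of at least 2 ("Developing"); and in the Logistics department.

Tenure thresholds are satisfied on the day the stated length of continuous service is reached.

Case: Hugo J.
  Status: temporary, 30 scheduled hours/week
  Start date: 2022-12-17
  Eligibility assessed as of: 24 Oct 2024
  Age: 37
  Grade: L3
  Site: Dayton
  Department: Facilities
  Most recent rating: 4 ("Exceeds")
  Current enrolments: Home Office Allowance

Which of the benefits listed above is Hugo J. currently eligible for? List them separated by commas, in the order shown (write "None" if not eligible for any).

Service from 2022-12-17 to 24 Oct 2024: 677 days.
Home Office Allowance — service 677 days ≥ 1 year (≈365 days) ✓; age 37 ≥ 21 ✓; grade L3 ≥ L2 ✓ → eligible.
Volunteer Time Off — status temporary ✓; service 677 days < 2 years (≈730 days) ✗ → not eligible.
Wellness Stipend — status temporary ✓ (not excluded); service 677 days ≥ 8 weeks (≈56 days) ✓; grade L3 < L4 ✗ → not eligible.
Adoption Assistance — status temporary ✓; service 677 days < 3 years (≈1095 days) ✗ → not eligible.
Childcare Subsidy — status temporary ✗ (requires seasonal) → not eligible.
Short-Term Disability — status temporary ✓; service 677 days < 24 months (≈720 days) ✗ → not eligible.

Home Office Allowance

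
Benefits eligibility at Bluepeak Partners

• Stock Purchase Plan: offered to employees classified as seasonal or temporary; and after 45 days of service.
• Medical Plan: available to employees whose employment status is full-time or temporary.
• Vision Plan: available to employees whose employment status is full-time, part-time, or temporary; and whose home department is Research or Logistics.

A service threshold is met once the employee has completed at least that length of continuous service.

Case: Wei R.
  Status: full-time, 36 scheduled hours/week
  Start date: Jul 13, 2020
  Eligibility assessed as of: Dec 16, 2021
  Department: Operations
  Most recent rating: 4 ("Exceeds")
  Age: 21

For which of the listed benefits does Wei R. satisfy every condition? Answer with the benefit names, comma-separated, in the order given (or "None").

Service from Jul 13, 2020 to Dec 16, 2021: 521 days.
Stock Purchase Plan — status full-time ✗ (requires seasonal or temporary) → not eligible.
Medical Plan — status full-time ✓ → eligible.
Vision Plan — status full-time ✓; dept Operations ✗ → not eligible.

Medical Plan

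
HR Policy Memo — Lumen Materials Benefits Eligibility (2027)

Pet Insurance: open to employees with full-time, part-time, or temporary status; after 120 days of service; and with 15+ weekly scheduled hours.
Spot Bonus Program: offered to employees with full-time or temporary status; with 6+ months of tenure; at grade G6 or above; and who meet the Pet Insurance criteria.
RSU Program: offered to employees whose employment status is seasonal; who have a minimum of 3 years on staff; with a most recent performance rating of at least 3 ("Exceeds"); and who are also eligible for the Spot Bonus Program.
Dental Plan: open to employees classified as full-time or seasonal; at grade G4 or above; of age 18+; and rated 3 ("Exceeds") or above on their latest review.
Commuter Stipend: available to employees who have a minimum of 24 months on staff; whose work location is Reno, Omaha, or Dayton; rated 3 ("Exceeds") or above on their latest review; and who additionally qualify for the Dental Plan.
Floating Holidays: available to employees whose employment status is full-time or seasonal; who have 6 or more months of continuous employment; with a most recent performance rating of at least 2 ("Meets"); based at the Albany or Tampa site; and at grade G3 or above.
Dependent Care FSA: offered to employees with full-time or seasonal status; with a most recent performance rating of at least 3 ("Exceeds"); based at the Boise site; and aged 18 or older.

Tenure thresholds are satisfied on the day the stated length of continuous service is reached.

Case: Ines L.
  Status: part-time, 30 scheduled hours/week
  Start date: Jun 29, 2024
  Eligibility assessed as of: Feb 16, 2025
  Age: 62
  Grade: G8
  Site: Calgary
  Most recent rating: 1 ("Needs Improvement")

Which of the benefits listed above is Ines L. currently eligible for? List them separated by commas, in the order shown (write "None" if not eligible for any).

Pet Insurance

Service from Jun 29, 2024 to Feb 16, 2025: 232 days.
Pet Insurance — status part-time ✓; service 232 days ≥ 120 days ✓; 30 hrs/wk ≥ 15 ✓ → eligible.
Spot Bonus Program — status part-time ✗ (requires full-time or temporary) → not eligible.
RSU Program — status part-time ✗ (requires seasonal) → not eligible.
Dental Plan — status part-time ✗ (requires full-time or seasonal) → not eligible.
Commuter Stipend — service 232 days < 24 months (≈720 days) ✗ → not eligible.
Floating Holidays — status part-time ✗ (requires full-time or seasonal) → not eligible.
Dependent Care FSA — status part-time ✗ (requires full-time or seasonal) → not eligible.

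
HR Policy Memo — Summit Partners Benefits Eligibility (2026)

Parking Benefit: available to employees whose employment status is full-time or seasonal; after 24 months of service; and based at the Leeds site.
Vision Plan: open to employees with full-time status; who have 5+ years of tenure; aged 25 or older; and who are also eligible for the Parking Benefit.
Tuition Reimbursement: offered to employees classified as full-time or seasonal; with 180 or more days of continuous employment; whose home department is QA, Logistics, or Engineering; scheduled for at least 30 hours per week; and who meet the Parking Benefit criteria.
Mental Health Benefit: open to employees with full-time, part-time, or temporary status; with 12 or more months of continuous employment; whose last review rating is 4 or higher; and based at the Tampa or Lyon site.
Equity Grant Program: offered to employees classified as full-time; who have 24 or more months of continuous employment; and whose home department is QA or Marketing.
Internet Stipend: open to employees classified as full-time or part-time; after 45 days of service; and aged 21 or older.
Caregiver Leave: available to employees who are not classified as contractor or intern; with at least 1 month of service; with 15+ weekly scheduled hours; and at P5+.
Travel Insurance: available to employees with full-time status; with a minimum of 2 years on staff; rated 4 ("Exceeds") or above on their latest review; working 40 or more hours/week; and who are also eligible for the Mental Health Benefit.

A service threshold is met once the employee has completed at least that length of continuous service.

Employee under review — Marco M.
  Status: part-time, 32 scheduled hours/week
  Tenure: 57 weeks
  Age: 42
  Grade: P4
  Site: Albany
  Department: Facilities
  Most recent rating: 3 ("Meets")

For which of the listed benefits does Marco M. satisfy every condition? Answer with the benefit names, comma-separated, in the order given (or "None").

Internet Stipend

Parking Benefit — status part-time ✗ (requires full-time or seasonal) → not eligible.
Vision Plan — status part-time ✗ (requires full-time) → not eligible.
Tuition Reimbursement — status part-time ✗ (requires full-time or seasonal) → not eligible.
Mental Health Benefit — status part-time ✓; service 57 weeks ≥ 12 months (≈360 days) ✓; rating 3 < 4 ✗ → not eligible.
Equity Grant Program — status part-time ✗ (requires full-time) → not eligible.
Internet Stipend — status part-time ✓; service 57 weeks ≥ 45 days ✓; age 42 ≥ 21 ✓ → eligible.
Caregiver Leave — status part-time ✓ (not excluded); service 57 weeks ≥ 1 month (≈30 days) ✓; 32 hrs/wk ≥ 15 ✓; grade P4 < P5 ✗ → not eligible.
Travel Insurance — status part-time ✗ (requires full-time) → not eligible.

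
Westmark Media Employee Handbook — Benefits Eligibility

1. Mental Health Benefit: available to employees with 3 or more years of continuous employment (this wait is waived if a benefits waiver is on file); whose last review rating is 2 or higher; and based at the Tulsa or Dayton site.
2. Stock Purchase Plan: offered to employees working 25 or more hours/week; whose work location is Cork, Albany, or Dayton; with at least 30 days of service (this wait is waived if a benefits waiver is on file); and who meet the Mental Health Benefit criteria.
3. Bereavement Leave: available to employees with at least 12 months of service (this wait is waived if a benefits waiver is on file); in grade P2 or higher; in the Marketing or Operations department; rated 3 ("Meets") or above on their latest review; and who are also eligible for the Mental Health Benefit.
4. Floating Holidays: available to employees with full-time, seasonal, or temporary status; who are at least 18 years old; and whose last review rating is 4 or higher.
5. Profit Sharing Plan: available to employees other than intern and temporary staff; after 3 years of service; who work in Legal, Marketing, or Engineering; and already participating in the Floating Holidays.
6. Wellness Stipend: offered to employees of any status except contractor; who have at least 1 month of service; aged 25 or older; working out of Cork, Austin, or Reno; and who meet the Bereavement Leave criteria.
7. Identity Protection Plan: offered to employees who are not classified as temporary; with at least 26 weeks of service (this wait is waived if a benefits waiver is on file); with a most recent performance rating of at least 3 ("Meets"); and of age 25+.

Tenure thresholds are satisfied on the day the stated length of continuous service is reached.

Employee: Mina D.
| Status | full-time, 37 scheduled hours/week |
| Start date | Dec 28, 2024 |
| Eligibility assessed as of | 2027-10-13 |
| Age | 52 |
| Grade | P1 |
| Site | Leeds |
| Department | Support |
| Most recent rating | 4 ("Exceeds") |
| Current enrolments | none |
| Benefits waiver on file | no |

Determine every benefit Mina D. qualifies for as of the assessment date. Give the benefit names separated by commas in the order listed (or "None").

Floating Holidays, Identity Protection Plan

Service from Dec 28, 2024 to 2027-10-13: 1019 days.
Mental Health Benefit — no waiver, service 1019 days < 3 years (≈1095 days) ✗ → not eligible.
Stock Purchase Plan — 37 hrs/wk ≥ 25 ✓; site Leeds ✗ (not Cork, Albany, or Dayton) → not eligible.
Bereavement Leave — no waiver, service 1019 days ≥ 12 months (≈360 days) ✓; grade P1 < P2 ✗ → not eligible.
Floating Holidays — status full-time ✓; age 52 ≥ 18 ✓; rating 4 ≥ 4 ✓ → eligible.
Profit Sharing Plan — status full-time ✓ (not excluded); service 1019 days < 3 years (≈1095 days) ✗ → not eligible.
Wellness Stipend — status full-time ✓ (not excluded); service 1019 days ≥ 1 month (≈30 days) ✓; age 52 ≥ 25 ✓; site Leeds ✗ (not Cork, Austin, or Reno) → not eligible.
Identity Protection Plan — status full-time ✓ (not excluded); no waiver, service 1019 days ≥ 26 weeks (≈182 days) ✓; rating 4 ≥ 3 ✓; age 52 ≥ 25 ✓ → eligible.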